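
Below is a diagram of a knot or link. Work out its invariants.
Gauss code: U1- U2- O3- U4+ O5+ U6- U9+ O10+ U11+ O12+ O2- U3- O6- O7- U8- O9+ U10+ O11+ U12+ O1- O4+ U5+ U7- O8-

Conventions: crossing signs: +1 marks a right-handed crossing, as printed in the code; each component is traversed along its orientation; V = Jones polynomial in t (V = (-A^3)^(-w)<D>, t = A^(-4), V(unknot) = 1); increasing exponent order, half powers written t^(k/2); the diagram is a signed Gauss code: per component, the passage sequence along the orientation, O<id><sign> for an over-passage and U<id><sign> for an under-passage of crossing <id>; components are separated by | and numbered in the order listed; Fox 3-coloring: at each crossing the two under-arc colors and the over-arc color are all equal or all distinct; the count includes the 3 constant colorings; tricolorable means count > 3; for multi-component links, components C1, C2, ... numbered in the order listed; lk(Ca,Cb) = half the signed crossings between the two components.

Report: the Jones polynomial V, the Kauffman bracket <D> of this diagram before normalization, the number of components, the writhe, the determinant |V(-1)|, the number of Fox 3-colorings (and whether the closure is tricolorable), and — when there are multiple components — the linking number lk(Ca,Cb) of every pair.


V = t^-5 - 2t^-4 + 3t^-3 - 4t^-2 + 5t^-1 - 5 + 5t - 4t^2 + 3t^3 - 2t^4 + t^5
<D> = A^-20 - 2A^-16 + 3A^-12 - 4A^-8 + 5A^-4 - 5 + 5A^4 - 4A^8 + 3A^12 - 2A^16 + A^20 (w = 0)
1 component over 12 crossings, w = 0
3 Fox colorings among 3^12, |V(-1)| = 35: not tricolorable
why: palindromic: swapping t for 1/t fixes V


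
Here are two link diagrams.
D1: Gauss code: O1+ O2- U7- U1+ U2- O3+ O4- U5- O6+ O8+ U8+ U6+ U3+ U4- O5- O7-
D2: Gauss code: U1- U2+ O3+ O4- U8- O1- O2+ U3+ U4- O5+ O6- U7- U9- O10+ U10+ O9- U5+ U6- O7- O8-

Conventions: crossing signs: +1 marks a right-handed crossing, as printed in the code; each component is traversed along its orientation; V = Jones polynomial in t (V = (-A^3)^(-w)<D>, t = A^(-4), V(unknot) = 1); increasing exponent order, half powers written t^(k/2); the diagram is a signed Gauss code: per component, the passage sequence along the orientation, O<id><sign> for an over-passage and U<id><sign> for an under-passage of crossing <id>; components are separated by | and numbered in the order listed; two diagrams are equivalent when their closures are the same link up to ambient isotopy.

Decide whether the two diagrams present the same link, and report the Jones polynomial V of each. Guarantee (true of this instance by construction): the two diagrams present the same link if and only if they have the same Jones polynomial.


same link: yes
V(D1) = 1  [8 crossings, <D> = 1, w = 0]
V(D2) = 1  [10 crossings, <D> = A^-6, w = -2]
insight: from 8 to 10 crossings by R-moves: one link, two diagrams


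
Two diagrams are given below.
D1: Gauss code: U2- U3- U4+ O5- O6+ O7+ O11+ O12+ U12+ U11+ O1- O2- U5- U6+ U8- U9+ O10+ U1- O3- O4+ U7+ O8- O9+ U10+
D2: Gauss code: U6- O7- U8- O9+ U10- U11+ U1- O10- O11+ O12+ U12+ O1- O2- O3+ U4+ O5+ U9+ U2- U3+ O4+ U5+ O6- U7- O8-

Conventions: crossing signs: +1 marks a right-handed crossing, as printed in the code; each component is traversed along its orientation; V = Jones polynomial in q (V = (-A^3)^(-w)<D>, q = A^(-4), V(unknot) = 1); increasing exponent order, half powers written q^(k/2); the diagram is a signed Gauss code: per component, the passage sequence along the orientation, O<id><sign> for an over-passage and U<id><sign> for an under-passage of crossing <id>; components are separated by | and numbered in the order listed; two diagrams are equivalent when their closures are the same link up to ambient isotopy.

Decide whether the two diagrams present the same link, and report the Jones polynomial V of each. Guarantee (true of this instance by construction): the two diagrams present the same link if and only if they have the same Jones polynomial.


same link: no
V(D1) = 1  [12 crossings, <D> = A^6, w = +2]
V(D2) = -q^-3 + q^-2 - q^-1 + 3 - q + q^2 - q^3  [12 crossings, <D> = -A^-12 + A^-8 - A^-4 + 3 - A^4 + A^8 - A^12, w = 0]
insight: comparing 2 Jones polynomials yields 2 groups


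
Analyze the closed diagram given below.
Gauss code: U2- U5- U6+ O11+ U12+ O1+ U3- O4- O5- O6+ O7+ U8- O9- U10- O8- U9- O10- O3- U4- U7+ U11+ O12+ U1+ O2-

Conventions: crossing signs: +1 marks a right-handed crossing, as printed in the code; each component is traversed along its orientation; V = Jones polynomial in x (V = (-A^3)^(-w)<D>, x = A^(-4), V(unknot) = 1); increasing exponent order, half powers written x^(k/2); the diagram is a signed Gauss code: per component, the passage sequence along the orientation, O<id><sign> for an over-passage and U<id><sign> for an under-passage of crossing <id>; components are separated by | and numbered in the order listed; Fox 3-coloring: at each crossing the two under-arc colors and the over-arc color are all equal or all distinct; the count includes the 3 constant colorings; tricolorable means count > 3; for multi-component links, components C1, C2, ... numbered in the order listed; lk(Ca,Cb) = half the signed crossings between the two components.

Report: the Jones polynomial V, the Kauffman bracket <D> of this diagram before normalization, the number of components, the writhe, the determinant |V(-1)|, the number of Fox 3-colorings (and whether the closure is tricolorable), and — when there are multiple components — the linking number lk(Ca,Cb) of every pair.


V(x) = -x^-3 + x^-2 - x^-1 + 3 - x + x^2 - x^3
bracket: -A^-18 + A^-14 - A^-10 + 3A^-6 - A^-2 + A^2 - A^6, w = -2
1 component, writhe -2, over 12 crossings
det 9, colorings 27 of 3^12 — tricolorable
observation: palindromic: swapping x for 1/x fixes V


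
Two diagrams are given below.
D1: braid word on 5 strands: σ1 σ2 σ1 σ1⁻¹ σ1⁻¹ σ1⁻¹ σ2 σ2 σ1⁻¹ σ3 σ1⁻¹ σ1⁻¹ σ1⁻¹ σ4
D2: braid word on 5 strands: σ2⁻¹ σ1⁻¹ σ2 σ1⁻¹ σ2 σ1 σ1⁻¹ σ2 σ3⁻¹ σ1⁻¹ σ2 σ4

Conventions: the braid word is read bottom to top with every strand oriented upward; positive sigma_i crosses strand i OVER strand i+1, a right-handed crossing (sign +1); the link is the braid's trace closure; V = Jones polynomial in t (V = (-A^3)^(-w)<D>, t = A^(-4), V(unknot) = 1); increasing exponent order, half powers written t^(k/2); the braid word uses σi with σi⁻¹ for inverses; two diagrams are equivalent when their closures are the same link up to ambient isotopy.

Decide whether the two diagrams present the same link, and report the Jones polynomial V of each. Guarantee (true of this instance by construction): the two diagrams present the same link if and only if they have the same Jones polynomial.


same link: no
V(D1) = -t^-6 + 2t^-5 - 4t^-4 + 5t^-3 - 4t^-2 + 5t^-1 - 3 + 2t - t^2  [14 crossings, <D> = -A^-8 + 2A^-4 - 3 + 5A^4 - 4A^8 + 5A^12 - 4A^16 + 2A^20 - A^24, w = 0]
V(D2) = -t^-3 + 2t^-2 - 2t^-1 + 3 - 2t + 2t^2 - t^3  (w 0, c 12, <D> = -A^-12 + 2A^-8 - 2A^-4 + 3 - 2A^4 + 2A^8 - A^12)
note: 2 classes among 2 diagrams; unequal V(t) rules out equality


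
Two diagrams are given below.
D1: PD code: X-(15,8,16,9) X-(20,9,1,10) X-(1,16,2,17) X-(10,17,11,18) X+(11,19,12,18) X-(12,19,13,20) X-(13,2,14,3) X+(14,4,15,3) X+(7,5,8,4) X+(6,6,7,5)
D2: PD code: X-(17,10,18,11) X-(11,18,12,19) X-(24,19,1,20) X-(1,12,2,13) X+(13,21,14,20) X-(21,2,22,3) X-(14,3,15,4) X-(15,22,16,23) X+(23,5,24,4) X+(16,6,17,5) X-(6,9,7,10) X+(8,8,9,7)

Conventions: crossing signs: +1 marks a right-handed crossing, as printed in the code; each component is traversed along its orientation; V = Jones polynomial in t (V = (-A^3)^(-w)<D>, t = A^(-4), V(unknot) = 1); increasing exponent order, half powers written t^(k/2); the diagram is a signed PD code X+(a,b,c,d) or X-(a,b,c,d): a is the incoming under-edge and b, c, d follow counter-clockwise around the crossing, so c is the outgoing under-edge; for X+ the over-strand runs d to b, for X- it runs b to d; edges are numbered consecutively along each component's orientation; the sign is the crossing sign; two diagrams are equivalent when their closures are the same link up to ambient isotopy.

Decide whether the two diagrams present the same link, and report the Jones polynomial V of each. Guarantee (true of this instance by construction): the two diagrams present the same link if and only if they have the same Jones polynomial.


equivalent: yes
V(D1) = -t^-4 + t^-3 + t^-1  (w -2, c 10, <D> = A^-2 + A^6 - A^10)
V(D2) = -t^-4 + t^-3 + t^-1  (w -4, c 12, <D> = A^-8 + 1 - A^4)
why: one V(t) for all 2 diagrams — one class (guaranteed)


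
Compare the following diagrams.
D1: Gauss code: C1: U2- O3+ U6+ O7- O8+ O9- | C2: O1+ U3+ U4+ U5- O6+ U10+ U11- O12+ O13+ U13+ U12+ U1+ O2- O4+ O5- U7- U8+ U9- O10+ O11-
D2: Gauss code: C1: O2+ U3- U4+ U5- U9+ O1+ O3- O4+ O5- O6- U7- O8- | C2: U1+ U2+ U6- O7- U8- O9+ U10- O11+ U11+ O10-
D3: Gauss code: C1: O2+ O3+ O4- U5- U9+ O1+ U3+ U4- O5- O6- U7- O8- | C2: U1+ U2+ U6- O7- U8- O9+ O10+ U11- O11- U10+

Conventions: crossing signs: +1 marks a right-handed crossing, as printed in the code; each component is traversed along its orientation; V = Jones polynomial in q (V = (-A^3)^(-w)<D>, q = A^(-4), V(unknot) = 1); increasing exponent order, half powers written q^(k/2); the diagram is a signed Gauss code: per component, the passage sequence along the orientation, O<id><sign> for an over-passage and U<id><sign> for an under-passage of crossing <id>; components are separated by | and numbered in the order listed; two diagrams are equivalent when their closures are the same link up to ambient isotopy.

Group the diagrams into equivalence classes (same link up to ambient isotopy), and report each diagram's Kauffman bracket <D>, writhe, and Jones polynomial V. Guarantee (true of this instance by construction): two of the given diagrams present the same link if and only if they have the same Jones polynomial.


grouping into links: {D1} | {D2, D3}
V(D1) = -q^(-3/2) + q^(-1/2) - 2q^(1/2) + q^(3/2) - 2q^(5/2) + q^(7/2)  (w +3, c 13, <D> = -A^-5 + 2A^-1 - A^3 + 2A^7 - A^11 + A^15)
D2 (bracket A^-9 - A^-5 + 2A^-1 - A^3 + 2A^7 - A^11; 11 crossings at w = -1): V = q^(-7/2) - 2q^(-5/2) + q^(-3/2) - 2q^(-1/2) + q^(1/2) - q^(3/2)
D3 (bracket A^-9 - A^-5 + 2A^-1 - A^3 + 2A^7 - A^11; 11 crossings at w = -1): V = q^(-7/2) - 2q^(-5/2) + q^(-3/2) - 2q^(-1/2) + q^(1/2) - q^(3/2)
why: V(q) takes 2 values over 3 diagrams, fixing the grouping


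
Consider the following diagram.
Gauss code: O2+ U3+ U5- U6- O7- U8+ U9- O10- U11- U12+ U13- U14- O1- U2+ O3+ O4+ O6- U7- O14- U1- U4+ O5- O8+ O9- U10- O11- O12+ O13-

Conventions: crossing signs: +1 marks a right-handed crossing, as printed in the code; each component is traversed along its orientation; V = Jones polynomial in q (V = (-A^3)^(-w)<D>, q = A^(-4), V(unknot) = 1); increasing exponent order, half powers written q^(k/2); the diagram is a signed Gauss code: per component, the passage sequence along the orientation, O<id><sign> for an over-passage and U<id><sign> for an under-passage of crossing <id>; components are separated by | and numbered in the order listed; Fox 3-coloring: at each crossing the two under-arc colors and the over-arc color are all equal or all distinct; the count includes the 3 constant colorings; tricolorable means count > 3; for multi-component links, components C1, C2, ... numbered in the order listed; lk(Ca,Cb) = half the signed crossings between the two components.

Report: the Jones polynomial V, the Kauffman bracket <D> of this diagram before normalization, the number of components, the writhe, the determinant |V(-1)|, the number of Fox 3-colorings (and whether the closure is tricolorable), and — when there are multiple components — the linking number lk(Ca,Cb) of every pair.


Jones polynomial: V(q) = q^-7 - 2q^-6 + 2q^-5 - 3q^-4 + 3q^-3 - 2q^-2 + 2q^-1
<D> = 2A^-8 - 2A^-4 + 3 - 3A^4 + 2A^8 - 2A^12 + A^16; writhe -4
components 1, writhe -4 (14 crossings)
3-colorings: 9 of 3^14, det 15 — tricolorable
note: w = -4 shifts under R1 moves; the (-A^3)^(4) factor cancels that in V


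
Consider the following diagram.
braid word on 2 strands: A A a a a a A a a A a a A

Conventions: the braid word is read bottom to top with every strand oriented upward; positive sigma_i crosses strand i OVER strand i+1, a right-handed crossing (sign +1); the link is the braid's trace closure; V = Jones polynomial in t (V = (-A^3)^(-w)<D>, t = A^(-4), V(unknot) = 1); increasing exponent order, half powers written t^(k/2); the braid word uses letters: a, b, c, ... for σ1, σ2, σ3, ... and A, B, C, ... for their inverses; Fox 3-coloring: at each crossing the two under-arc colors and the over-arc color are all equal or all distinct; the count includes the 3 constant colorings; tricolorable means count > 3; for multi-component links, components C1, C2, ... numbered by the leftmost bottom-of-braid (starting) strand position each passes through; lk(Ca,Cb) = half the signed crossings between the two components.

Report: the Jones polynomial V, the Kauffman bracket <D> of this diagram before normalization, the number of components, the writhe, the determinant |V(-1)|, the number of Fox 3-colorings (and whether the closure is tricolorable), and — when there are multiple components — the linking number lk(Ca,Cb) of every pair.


V(t) = t + t^3 - t^4
bracket: A^-7 - A^-3 - A^5, w = +3
1 component, writhe +3, over 13 crossings
det 3, colorings 9 of 3^13 — tricolorable
observation: |V(-1)| = 3: so tricolorable, since 3 divides 3


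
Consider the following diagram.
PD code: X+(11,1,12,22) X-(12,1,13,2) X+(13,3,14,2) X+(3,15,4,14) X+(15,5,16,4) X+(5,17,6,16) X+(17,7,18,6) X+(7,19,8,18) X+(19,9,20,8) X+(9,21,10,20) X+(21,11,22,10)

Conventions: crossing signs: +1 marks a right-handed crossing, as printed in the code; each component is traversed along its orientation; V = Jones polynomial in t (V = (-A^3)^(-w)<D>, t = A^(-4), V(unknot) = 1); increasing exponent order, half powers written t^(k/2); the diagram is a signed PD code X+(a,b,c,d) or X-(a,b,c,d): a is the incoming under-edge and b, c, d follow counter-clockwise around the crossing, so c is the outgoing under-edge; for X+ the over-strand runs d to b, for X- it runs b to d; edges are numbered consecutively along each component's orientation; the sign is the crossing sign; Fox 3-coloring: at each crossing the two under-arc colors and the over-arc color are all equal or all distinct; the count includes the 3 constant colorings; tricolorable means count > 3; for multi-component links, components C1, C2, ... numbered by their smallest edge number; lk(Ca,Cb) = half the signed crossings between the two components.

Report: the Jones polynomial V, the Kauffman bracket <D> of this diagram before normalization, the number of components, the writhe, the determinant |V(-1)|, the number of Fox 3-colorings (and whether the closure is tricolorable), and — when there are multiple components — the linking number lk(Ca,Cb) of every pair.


V(t) = t^4 + t^6 - t^7 + t^8 - t^9 + t^10 - t^11 + t^12 - t^13
bracket: A^-25 - A^-21 + A^-17 - A^-13 + A^-9 - A^-5 + A^-1 - A^3 - A^11, w = +9
1 component, writhe +9, over 11 crossings
det 9, colorings 9 of 3^11 — tricolorable
observation: V spans 9 powers of t: at least 9 crossings in any diagram


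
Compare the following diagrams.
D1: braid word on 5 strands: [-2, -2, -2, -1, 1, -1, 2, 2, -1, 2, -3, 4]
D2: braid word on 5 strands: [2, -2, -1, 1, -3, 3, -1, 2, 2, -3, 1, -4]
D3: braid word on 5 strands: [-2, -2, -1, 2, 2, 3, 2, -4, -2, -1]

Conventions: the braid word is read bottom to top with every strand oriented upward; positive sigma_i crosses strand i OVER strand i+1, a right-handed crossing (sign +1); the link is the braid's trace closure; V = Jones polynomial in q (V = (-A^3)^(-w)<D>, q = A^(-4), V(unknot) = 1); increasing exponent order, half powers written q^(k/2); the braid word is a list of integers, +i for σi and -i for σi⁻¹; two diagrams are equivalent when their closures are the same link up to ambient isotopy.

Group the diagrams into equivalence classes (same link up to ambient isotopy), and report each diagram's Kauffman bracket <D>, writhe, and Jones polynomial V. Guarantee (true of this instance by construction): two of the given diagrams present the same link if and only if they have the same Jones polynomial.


classes: {D1, D3} | {D2}
V(D1) = q^-4 + q^-2 + 2  [12 crossings, <D> = 2A^-6 + A^2 + A^10, w = -2]
V(D2) = 1 + q + q^2 + q^3  (w 0, c 12, <D> = A^-12 + A^-8 + A^-4 + 1)
V(D3) = q^-4 + q^-2 + 2  [10 crossings, <D> = 2A^-6 + A^2 + A^10, w = -2]
note: V(q) takes 2 values over 3 diagrams, fixing the grouping


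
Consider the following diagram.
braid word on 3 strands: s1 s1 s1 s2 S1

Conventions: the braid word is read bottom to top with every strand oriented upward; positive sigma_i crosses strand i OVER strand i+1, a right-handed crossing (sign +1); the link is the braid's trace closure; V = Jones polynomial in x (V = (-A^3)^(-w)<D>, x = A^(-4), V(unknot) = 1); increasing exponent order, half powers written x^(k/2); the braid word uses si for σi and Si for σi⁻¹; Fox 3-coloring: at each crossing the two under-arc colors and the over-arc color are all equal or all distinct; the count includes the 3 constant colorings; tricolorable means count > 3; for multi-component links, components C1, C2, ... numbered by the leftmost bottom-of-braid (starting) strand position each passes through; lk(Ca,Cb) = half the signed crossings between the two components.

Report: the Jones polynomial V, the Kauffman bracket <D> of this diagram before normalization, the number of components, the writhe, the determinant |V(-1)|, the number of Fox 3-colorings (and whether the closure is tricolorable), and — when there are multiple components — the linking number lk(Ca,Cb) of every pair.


V = -x^(1/2) - x^(5/2)
<D> = A^-1 + A^7 (w = +3)
2 components over 5 crossings, w = +3
lk(C1,C2): +1
3 Fox colorings among 3^5, |V(-1)| = 2: not tricolorable
why: det 2 = |V(-1)|; not divisible by 3, so not tricolorable


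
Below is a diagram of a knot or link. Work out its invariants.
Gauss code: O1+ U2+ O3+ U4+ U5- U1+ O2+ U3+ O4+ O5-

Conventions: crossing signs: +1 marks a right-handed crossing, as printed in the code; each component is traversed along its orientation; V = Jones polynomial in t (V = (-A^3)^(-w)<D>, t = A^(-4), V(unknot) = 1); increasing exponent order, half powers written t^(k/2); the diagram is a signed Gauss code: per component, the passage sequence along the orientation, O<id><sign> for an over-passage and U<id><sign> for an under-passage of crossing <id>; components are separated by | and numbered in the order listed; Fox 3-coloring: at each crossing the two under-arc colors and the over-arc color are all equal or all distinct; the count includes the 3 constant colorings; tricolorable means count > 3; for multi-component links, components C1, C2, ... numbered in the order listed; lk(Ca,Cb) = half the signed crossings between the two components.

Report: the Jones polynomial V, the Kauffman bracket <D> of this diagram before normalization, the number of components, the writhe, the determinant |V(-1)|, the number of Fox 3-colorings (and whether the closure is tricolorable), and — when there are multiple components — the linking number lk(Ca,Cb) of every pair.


V(t) = t + t^3 - t^4
bracket: A^-7 - A^-3 - A^5, w = +3
1 component, writhe +3, over 5 crossings
det 3, colorings 9 of 3^5 — tricolorable
observation: w = +3 shifts under R1 moves; the (-A^3)^(-3) factor cancels that in V


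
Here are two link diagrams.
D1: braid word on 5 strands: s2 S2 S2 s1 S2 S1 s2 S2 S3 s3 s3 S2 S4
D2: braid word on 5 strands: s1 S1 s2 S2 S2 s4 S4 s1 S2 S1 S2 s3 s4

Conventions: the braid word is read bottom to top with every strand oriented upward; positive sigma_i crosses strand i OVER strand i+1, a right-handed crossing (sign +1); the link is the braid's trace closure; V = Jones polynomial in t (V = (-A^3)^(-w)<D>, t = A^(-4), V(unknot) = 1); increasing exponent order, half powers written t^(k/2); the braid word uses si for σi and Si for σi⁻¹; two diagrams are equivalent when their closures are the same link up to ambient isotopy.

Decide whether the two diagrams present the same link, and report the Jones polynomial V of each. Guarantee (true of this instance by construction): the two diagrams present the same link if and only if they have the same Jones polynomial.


equivalent: yes
V(D1) = -t^(-5/2) - t^(-1/2)  (w -3, c 13, <D> = A^-7 + A)
D2 (bracket A^-1 + A^7; 13 crossings at w = -1): V = -t^(-5/2) - t^(-1/2)
why: from 13 to 13 crossings by R-moves: one link, two diagrams


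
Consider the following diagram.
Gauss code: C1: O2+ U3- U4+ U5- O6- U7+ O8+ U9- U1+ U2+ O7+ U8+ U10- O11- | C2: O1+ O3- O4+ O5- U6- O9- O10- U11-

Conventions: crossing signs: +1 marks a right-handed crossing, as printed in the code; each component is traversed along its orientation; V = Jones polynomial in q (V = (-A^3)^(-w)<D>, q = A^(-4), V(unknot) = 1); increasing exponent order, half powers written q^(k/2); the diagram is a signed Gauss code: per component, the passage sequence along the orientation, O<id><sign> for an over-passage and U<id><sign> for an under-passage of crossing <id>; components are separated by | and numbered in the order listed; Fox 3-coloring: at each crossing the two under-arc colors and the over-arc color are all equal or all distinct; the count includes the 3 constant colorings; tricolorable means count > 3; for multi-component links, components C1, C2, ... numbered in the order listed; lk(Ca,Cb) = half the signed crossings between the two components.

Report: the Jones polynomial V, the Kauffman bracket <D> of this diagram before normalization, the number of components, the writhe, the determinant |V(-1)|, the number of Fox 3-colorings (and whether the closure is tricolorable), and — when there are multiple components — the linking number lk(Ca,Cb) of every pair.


V(q) = -q^(-9/2) + q^(-7/2) - 2q^(-5/2) + 2q^(-3/2) - 3q^(-1/2) + q^(1/2) - q^(3/2) + q^(5/2)
bracket: -A^-13 + A^-9 - A^-5 + 3A^-1 - 2A^3 + 2A^7 - A^11 + A^15, w = -1
2 components, writhe -1, over 11 crossings
lk(C1,C2) = -2
det 12, colorings 9 of 3^11 — tricolorable
observation: |V(-1)| = 12: so tricolorable, since 3 divides 12


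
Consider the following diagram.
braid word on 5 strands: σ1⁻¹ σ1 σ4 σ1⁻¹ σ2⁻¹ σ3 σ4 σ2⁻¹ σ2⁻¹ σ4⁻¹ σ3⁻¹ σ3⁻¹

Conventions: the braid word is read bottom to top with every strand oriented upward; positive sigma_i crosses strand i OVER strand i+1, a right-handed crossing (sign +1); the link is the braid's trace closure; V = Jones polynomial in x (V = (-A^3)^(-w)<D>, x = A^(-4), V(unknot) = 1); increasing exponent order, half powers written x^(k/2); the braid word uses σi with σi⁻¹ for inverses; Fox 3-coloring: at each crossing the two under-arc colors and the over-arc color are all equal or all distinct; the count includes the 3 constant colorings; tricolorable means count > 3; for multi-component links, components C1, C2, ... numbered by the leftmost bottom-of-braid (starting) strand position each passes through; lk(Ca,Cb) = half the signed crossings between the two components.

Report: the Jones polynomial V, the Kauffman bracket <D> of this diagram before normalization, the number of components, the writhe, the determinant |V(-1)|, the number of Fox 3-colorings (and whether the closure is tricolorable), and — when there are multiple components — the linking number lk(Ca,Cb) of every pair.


Jones polynomial: V(x) = -x^-6 + x^-5 - x^-4 + 2x^-3 - x^-2 + x^-1
<D> = A^-8 - A^-4 + 2 - A^4 + A^8 - A^12; writhe -4
components 1, writhe -4 (12 crossings)
3-colorings: 3 of 3^12, det 7 — not tricolorable
note: V spans 5 powers of x: at least 5 crossings in any diagram


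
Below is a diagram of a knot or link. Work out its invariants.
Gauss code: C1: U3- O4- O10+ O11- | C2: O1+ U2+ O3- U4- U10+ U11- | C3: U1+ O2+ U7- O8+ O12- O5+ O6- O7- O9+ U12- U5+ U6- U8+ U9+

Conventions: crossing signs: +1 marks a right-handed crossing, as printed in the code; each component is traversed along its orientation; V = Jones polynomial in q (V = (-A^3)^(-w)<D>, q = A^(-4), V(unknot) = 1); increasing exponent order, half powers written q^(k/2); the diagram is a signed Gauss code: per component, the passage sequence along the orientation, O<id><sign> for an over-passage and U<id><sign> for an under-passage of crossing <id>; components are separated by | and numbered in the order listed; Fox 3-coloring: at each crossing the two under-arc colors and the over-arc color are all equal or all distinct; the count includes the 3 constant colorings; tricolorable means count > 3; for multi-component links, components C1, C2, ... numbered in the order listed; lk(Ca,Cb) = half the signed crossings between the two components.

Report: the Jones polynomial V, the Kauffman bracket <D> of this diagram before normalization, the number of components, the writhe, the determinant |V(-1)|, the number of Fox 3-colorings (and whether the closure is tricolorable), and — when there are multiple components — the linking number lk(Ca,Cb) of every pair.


V(q) = q^-2 + 2 + q^2
bracket: A^-8 + 2 + A^8, w = 0
3 components, writhe 0, over 12 crossings
lk(C1,C2) = -1
linking number lk(C1,C3) = 0
lk(C2,C3): +1
det 4, colorings 3 of 3^12 — not tricolorable
observation: w = 0 shifts under R1 moves; the (-A^3)^(0) factor cancels that in V


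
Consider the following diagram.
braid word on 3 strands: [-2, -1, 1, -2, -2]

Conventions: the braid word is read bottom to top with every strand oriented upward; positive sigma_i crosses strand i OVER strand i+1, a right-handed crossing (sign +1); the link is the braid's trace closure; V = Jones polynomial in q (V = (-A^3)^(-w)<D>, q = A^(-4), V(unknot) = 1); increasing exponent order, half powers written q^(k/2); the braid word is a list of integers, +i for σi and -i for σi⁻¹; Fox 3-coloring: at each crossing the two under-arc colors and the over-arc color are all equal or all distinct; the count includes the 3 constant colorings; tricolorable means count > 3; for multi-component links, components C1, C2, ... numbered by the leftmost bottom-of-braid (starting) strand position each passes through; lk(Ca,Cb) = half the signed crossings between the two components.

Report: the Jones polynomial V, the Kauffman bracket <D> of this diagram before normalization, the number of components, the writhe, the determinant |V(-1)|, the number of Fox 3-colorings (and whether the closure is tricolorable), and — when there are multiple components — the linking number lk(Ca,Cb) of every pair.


Jones polynomial: V(q) = q^(-9/2) - q^(-5/2) - q^(-3/2) - q^(-1/2)
<D> = A^-7 + A^-3 + A - A^9; writhe -3
components 2, writhe -3 (5 crossings)
linking number lk(C1,C2) = 0
3-colorings: 27 of 3^5, det 0 — tricolorable
note: a single generator in B_3: the closure splits as T(2,3) plus 1 unknot


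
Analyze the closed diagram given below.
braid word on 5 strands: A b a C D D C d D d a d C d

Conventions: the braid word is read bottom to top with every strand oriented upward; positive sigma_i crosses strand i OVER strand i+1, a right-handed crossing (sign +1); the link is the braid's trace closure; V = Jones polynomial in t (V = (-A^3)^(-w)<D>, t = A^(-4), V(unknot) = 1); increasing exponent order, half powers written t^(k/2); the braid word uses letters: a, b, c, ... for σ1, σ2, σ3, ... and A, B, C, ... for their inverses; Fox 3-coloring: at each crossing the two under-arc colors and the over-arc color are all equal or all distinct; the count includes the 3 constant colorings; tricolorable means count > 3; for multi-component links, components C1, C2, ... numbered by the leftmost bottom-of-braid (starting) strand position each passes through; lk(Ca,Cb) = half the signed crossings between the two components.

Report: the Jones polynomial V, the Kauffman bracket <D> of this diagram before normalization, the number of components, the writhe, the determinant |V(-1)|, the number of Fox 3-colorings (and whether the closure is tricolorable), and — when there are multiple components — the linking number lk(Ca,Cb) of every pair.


V(t) = -t^-5 + t^-4 - t^-3 + 2t^-2 - t^-1 + 2 - t
bracket: -A^-4 + 2 - A^4 + 2A^8 - A^12 + A^16 - A^20, w = 0
1 component, writhe 0, over 14 crossings
det 9, colorings 9 of 3^14 — tricolorable
observation: det 9 = |V(-1)|; divisible by 3, so tricolorable


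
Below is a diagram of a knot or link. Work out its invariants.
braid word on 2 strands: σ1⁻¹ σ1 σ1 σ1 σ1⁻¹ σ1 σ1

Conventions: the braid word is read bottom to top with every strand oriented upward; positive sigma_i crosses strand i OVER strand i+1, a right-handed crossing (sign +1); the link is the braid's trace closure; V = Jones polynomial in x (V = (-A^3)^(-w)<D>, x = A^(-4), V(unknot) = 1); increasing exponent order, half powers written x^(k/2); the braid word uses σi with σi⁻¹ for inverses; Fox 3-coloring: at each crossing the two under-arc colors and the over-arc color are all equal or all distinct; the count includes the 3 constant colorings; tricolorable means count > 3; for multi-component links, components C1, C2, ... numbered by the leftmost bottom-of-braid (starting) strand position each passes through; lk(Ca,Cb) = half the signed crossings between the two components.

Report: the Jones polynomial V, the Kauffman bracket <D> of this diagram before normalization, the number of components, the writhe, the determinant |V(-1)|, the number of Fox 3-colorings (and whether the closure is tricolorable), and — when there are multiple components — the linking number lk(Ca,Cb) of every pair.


V(x) = x + x^3 - x^4
bracket: A^-7 - A^-3 - A^5, w = +3
1 component, writhe +3, over 7 crossings
det 3, colorings 9 of 3^7 — tricolorable
observation: a (2,3) torus form — a single generator 3 times


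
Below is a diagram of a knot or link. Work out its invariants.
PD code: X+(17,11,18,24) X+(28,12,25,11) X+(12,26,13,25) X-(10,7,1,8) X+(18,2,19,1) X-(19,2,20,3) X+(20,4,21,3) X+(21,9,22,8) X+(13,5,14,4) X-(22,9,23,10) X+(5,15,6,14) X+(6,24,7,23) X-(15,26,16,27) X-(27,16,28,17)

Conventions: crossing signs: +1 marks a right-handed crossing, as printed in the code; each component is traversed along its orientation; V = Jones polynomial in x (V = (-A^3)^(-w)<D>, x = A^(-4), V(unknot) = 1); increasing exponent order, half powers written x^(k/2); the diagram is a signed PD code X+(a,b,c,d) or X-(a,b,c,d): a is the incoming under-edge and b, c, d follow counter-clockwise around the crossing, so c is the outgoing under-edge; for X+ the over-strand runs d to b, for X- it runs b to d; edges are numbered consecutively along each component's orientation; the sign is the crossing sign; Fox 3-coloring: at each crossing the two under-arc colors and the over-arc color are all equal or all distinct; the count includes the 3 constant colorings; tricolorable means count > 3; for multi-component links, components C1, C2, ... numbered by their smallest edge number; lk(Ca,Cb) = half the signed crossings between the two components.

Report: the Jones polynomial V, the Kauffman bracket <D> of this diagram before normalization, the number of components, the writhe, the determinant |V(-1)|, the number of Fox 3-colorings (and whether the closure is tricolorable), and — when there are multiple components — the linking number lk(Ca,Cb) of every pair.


V = 2x - 2x^2 + 4x^3 - 2x^4 + 3x^5 - 2x^6 + x^7
<D> = A^-16 - 2A^-12 + 3A^-8 - 2A^-4 + 4 - 2A^4 + 2A^8 (w = +4)
3 components over 14 crossings, w = +4
lk(C1,C2): +2
lk(C1,C3) = 0
linking number lk(C2,C3) = 0
3 Fox colorings among 3^14, |V(-1)| = 16: not tricolorable
why: |V(-1)| = 16: so not tricolorable, since 3 does not divide 16


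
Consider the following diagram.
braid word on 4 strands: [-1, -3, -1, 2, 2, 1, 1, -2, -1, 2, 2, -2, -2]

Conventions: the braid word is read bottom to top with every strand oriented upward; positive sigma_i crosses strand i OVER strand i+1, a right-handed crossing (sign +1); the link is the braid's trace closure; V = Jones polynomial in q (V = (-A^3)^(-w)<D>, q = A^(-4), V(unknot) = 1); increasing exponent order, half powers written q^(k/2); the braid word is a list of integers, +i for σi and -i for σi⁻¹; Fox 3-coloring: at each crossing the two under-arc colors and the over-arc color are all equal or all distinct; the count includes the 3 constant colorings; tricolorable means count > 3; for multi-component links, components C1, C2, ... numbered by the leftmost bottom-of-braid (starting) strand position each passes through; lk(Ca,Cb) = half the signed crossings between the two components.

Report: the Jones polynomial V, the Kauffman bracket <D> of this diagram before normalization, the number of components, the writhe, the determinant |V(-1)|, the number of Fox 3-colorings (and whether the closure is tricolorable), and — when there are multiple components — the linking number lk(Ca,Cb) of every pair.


Jones polynomial: V(q) = -q^-3 + 2q^-2 - 2q^-1 + 3 - 2q + 2q^2 - q^3
<D> = A^-15 - 2A^-11 + 2A^-7 - 3A^-3 + 2A - 2A^5 + A^9; writhe -1
components 1, writhe -1 (13 crossings)
3-colorings: 3 of 3^13, det 13 — not tricolorable
note: the span of V is 6, forcing >= 6 crossings in any diagram


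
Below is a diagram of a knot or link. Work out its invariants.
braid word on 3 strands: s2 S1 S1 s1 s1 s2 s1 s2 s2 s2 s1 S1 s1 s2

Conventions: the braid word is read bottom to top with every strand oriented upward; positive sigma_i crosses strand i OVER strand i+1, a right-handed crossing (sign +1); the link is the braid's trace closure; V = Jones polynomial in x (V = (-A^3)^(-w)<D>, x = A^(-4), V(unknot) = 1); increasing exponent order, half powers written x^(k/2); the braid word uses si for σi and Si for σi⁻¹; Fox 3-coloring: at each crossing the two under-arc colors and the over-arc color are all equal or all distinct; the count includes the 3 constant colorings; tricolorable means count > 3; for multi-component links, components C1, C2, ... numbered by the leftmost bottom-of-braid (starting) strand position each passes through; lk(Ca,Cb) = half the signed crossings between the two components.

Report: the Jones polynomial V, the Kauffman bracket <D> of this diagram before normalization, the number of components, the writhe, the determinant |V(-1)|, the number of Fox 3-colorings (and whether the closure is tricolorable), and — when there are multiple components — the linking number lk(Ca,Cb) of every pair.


V = x^3 + x^5 - x^8
<D> = -A^-8 + A^4 + A^12 (w = +8)
1 component over 14 crossings, w = +8
9 Fox colorings among 3^14, |V(-1)| = 3: tricolorable
why: inverse pairs cancel, leaving σ2 σ2 σ1 σ2 σ2 σ2 σ1 σ2


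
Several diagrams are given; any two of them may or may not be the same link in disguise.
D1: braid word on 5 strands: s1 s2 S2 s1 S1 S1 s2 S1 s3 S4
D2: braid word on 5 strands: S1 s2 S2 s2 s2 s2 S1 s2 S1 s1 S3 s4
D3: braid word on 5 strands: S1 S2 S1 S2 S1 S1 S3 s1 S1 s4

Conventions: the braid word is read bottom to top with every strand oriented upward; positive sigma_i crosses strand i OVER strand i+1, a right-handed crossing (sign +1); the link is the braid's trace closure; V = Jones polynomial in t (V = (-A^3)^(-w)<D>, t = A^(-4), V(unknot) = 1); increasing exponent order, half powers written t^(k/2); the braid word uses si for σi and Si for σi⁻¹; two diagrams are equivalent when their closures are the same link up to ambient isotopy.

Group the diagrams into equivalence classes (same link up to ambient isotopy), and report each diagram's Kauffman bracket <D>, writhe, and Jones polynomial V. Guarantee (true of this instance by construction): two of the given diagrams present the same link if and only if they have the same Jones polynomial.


grouping into links: {D1} | {D2} | {D3}
V(D1) = 1  (w 0, c 10, <D> = 1)
V(D2) = t^-1 - 1 + 2t - 2t^2 + 2t^3 - 2t^4 + t^5  [12 crossings, <D> = A^-14 - 2A^-10 + 2A^-6 - 2A^-2 + 2A^2 - A^6 + A^10, w = +2]
V(D3) = -t^-7 + t^-6 - t^-5 + t^-4 + t^-2  (w -6, c 10, <D> = A^-10 + A^-2 - A^2 + A^6 - A^10)
key observation: comparing 3 Jones polynomials yields 3 groups


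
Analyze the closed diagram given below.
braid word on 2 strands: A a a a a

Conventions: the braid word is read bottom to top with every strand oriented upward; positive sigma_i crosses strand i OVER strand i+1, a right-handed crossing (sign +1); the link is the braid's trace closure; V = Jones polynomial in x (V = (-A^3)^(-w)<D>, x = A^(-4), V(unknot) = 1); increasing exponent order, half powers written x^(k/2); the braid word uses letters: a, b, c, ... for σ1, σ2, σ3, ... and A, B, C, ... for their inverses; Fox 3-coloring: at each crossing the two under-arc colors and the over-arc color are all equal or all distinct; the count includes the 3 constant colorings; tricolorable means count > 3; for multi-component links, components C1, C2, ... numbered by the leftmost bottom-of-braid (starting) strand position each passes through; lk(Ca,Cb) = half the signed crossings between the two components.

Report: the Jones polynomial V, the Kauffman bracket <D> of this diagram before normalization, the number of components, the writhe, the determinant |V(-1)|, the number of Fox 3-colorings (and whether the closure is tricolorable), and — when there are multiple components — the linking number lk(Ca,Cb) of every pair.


V(x) = x + x^3 - x^4
bracket: A^-7 - A^-3 - A^5, w = +3
1 component, writhe +3, over 5 crossings
det 3, colorings 9 of 3^5 — tricolorable
observation: det 3 = |V(-1)|; divisible by 3, so tricolorable


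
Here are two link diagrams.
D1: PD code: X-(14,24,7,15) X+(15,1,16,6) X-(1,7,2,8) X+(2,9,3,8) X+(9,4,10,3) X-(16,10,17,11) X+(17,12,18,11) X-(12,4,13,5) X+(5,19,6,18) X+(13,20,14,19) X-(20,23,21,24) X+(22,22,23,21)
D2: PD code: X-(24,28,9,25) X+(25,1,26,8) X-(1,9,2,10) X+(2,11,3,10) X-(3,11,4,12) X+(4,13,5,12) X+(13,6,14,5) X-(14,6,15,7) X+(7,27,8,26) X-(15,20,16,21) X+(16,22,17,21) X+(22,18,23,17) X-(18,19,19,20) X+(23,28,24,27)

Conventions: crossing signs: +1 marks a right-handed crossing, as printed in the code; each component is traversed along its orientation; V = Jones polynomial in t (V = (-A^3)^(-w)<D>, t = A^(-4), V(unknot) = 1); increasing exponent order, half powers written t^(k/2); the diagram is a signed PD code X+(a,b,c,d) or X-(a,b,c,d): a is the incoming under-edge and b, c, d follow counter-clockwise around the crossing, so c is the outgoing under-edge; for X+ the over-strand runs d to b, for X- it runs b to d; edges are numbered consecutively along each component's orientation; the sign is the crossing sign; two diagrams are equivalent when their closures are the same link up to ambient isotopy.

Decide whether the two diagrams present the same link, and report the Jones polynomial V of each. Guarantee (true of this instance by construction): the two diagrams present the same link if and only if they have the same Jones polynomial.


same link: yes
V(D1) = 1 + t + t^2 + t^3  [12 crossings, <D> = A^-6 + A^-2 + A^2 + A^6, w = +2]
D2 (bracket A^-6 + A^-2 + A^2 + A^6; 14 crossings at w = +2): V = 1 + t + t^2 + t^3
note: from 12 to 14 crossings by R-moves: one link, two diagrams


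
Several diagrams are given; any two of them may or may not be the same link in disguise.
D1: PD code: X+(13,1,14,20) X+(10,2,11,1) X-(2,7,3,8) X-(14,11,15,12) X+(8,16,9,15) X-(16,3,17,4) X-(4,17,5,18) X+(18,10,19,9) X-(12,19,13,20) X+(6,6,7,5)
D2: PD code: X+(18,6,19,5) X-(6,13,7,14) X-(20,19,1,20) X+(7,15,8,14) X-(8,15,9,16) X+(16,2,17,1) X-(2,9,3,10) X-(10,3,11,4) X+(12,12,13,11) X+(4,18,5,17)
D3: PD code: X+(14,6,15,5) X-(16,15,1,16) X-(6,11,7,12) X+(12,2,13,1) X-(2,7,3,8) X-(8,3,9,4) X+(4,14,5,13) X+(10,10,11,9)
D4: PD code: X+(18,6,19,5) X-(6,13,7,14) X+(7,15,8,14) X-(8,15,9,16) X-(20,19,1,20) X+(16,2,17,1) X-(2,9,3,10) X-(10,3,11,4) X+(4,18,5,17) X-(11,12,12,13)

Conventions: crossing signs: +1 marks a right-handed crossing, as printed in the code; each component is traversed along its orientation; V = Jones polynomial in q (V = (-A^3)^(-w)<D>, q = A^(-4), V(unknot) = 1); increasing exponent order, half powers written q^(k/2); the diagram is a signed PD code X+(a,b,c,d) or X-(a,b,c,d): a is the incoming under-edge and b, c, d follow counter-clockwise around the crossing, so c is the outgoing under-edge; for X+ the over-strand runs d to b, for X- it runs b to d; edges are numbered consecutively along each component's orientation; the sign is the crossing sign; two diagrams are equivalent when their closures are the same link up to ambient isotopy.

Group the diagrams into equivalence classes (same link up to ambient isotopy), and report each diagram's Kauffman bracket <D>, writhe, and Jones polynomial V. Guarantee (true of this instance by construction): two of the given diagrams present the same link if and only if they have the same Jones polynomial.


classes: {D1, D2, D3, D4}
V(D1) = -q^-3 + 2q^-2 - 2q^-1 + 3 - 2q + 2q^2 - q^3  [10 crossings, <D> = -A^-12 + 2A^-8 - 2A^-4 + 3 - 2A^4 + 2A^8 - A^12, w = 0]
D2 (bracket -A^-12 + 2A^-8 - 2A^-4 + 3 - 2A^4 + 2A^8 - A^12; 10 crossings at w = 0): V = -q^-3 + 2q^-2 - 2q^-1 + 3 - 2q + 2q^2 - q^3
V(D3) = -q^-3 + 2q^-2 - 2q^-1 + 3 - 2q + 2q^2 - q^3  (w 0, c 8, <D> = -A^-12 + 2A^-8 - 2A^-4 + 3 - 2A^4 + 2A^8 - A^12)
D4 (bracket -A^-18 + 2A^-14 - 2A^-10 + 3A^-6 - 2A^-2 + 2A^2 - A^6; 10 crossings at w = -2): V = -q^-3 + 2q^-2 - 2q^-1 + 3 - 2q + 2q^2 - q^3
insight: one V(q) for all 4 diagrams — one class (guaranteed)
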